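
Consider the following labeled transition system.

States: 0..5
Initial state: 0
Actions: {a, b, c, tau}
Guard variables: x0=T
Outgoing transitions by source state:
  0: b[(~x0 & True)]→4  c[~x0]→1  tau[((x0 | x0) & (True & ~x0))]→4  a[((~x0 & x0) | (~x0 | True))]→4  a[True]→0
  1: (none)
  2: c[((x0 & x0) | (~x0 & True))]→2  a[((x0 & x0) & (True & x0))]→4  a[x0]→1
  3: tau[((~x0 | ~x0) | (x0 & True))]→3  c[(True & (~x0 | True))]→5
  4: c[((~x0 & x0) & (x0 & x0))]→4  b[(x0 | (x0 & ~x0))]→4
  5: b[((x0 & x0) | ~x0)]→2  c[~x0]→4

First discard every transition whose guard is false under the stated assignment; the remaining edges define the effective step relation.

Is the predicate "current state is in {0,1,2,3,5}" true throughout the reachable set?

Inv-set: {0,1,2,3,5}
Reach set: {0,4}
  0: ok
  4: outside
witness against invariant: a → 4

Answer: INVARIANT VIOLATED at state 4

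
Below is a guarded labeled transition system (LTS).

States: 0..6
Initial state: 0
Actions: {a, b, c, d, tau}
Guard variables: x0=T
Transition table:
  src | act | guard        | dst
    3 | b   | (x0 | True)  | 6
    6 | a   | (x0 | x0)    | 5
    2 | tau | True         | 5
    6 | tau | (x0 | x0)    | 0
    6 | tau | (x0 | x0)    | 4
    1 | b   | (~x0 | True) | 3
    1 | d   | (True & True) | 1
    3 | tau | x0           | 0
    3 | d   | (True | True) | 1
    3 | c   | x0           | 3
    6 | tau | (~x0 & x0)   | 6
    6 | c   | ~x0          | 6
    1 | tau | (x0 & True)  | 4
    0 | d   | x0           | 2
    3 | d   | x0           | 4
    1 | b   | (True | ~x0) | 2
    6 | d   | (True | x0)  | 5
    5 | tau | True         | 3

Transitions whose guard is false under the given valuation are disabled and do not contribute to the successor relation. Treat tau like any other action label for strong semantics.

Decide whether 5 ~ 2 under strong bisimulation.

Answer: NOT BISIMILAR

Working:
Compute ~ classes (split until stable):
  round 0: {{0,1,2,3,4,5,6}}
  round 1: {{0},{1},{2,5},{3},{4},{6}}
  round 2: {{0},{1},{2},{3},{4},{5},{6}}
Fixed point at round 3; 7 class(es).
class of 5: {5}; class of 2: {2}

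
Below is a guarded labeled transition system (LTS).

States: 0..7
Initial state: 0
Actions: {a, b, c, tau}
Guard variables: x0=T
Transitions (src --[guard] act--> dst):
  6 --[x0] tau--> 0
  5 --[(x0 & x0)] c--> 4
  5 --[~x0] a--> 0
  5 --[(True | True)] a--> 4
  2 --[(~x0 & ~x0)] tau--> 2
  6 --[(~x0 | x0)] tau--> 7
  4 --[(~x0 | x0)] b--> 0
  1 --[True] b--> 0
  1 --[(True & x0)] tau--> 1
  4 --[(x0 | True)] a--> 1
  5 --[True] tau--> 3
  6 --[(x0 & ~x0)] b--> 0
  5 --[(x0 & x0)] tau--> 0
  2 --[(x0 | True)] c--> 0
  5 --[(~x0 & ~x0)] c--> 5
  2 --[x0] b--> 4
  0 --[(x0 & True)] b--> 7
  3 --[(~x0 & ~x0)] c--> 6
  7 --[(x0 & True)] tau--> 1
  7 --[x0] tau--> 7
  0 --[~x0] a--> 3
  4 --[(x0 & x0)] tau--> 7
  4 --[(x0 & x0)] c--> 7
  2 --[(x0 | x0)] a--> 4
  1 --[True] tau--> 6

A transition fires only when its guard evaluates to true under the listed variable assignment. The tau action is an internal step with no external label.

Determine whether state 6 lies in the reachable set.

After dropping false guards: 19 live edges.
depth 0: {0}
depth 1: {7}  total {0,7}
depth 2: {1}  total {0,1,7}
depth 3: {6}  total {0,1,6,7}
Reach set: {0,1,6,7}
witness 6: b·tau·tau

Answer: REACHABLE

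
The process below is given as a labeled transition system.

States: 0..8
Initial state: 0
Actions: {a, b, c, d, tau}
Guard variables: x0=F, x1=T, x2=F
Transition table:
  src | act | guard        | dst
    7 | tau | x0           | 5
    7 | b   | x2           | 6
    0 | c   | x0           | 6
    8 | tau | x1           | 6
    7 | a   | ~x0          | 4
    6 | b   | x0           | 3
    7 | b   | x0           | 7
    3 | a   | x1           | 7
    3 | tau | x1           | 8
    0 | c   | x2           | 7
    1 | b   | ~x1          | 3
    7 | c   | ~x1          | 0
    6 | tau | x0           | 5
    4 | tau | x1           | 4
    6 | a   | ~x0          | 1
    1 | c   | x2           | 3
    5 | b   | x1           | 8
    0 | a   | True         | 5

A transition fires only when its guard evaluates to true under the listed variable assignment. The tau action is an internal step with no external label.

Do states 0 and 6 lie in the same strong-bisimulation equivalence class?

Answer: NOT BISIMILAR

Trace:
Bisimulation quotient by refinement:
  round 0: {{0,1,2,3,4,5,6,7,8}}
  round 1: {{0,6,7},{1,2},{3},{4,8},{5}}
  round 2: {{0},{1,2},{3},{4},{5},{6},{7},{8}}
Fixed point at round 3; 8 class(es).
[0]={0}  [6]={6}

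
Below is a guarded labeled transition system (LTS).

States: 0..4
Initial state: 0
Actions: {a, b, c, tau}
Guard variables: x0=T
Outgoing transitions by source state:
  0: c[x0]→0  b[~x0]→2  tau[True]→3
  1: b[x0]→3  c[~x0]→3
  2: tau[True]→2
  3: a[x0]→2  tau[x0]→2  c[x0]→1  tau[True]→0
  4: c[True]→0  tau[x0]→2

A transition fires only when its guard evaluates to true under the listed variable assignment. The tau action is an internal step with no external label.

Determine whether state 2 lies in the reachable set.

Answer: REACHABLE

Trace:
10 transition(s) survive guard evaluation.
L0 = {0}
L1 = {3}  total {0,3}
L2 = {1,2}  total {0,1,2,3}
Reachable = {0,1,2,3}
witness 2: tau·a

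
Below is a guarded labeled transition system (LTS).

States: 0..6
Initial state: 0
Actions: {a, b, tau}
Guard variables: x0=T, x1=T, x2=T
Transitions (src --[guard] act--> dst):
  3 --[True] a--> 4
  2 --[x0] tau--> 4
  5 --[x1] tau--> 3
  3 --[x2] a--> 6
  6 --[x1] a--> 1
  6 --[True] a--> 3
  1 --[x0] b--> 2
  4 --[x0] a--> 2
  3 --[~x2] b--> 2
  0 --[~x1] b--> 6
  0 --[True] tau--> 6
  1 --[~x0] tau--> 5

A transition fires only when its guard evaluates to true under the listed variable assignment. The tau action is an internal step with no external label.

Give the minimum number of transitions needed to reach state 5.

Breadth-first toward 5:
  L0 = {0}
  L1 = {6}
  L2 = {1,3}
  L3 = {2,4}
5 never appears.

Answer: UNREACHABLE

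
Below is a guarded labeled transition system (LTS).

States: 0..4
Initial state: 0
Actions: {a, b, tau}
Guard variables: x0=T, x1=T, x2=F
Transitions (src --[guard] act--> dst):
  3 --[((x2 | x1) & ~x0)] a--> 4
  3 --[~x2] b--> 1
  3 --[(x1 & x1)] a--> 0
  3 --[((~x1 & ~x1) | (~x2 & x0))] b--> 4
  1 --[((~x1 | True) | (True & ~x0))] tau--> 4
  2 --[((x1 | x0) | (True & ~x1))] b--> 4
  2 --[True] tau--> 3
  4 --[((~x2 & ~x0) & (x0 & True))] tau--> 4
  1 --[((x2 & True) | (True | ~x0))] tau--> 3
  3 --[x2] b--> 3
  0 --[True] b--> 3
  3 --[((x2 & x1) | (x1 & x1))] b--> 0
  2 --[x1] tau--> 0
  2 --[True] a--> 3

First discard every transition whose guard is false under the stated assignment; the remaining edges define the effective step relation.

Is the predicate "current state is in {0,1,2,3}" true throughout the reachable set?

Answer: INVARIANT VIOLATED at state 4

Trace:
Allowed set {0,1,2,3}
Reachable = {0,1,3,4}
  0: ok
  1: ok
  3: ok
  4: outside
witness against invariant: b·b → 4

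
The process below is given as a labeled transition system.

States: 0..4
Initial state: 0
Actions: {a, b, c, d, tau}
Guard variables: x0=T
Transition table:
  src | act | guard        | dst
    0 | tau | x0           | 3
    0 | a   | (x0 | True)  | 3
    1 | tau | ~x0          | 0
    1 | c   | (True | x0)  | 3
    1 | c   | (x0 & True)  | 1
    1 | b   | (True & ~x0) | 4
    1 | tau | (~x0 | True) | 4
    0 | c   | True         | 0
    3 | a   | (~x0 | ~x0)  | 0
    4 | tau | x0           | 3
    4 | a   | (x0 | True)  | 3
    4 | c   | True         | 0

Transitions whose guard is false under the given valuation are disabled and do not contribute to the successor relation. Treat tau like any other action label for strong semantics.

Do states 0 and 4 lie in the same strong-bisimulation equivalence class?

Compute ~ classes (split until stable):
  round 0: {{0,1,2,3,4}}
  round 1: {{0,4},{1},{2,3}}
3 equivalence class(es) (converged in 2)
class of 0: {0,4}; class of 4: {0,4}

Answer: BISIMILAR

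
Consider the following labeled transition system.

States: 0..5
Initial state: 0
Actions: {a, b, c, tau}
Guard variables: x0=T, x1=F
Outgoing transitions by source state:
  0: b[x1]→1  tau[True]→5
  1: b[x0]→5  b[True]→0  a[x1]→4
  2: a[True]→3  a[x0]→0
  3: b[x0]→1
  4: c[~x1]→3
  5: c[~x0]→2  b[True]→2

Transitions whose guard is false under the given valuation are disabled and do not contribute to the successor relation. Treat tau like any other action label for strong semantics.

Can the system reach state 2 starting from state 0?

Answer: REACHABLE

Trace:
8 transition(s) survive guard evaluation.
Layer 0: {0}
Layer 1: {5}  cumulative {0,5}
Layer 2: {2}  cumulative {0,2,5}
Layer 3: {3}  cumulative {0,2,3,5}
Layer 4: {1}  cumulative {0,1,2,3,5}
R = {0,1,2,3,5}
trace reaching 2: tau·b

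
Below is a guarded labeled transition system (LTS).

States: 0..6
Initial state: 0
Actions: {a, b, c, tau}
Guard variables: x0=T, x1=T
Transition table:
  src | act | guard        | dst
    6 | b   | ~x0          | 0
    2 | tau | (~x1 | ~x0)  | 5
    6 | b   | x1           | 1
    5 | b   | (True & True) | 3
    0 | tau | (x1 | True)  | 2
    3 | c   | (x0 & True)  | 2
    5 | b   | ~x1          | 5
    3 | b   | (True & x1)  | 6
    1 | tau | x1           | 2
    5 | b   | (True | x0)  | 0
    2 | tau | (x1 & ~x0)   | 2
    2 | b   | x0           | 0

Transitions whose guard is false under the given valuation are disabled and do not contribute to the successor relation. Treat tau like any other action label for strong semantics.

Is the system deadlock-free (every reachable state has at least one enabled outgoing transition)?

Reach set: {0,2}
  0: tau→2  [deg 1]
  2: b→0  [deg 1]

Answer: DEADLOCK-FREE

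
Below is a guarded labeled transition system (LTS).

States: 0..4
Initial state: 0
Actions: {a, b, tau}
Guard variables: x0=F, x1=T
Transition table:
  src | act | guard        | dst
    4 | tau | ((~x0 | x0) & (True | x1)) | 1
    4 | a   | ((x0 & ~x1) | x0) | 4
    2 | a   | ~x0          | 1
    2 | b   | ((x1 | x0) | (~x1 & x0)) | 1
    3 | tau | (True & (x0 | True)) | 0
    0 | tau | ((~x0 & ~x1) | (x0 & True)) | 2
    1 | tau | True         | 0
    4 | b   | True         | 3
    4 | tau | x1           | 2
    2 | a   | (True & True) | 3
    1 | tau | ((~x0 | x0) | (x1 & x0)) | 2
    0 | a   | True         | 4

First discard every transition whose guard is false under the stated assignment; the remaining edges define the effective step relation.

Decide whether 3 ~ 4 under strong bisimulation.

Answer: NOT BISIMILAR

Trace:
Bisimulation quotient by refinement:
  π0 = {{0,1,2,3,4}}
  π1 = {{0},{1,3},{2},{4}}
  π2 = {{0},{1},{2},{3},{4}}
Fixed point at round 3; 5 class(es).
[3]={3}  [4]={4}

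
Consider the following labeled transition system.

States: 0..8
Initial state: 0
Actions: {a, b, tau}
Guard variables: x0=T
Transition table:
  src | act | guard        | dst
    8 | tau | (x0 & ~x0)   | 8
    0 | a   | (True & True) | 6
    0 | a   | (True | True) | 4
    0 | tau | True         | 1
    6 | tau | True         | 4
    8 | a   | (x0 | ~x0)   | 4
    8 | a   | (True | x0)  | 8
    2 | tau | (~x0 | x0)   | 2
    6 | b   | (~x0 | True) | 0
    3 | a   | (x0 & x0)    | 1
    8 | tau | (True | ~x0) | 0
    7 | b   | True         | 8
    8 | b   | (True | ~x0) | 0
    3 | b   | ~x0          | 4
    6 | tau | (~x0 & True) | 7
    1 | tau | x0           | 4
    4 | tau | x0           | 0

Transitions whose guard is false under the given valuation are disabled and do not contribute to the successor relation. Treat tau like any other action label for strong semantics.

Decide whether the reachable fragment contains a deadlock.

Answer: DEADLOCK-FREE

Trace:
R = {0,1,4,6}
  0: a→4  a→6  tau→1  [3 exit(s)]
  1: tau→4  [1 exit(s)]
  4: tau→0  [1 exit(s)]
  6: b→0  tau→4  [2 exit(s)]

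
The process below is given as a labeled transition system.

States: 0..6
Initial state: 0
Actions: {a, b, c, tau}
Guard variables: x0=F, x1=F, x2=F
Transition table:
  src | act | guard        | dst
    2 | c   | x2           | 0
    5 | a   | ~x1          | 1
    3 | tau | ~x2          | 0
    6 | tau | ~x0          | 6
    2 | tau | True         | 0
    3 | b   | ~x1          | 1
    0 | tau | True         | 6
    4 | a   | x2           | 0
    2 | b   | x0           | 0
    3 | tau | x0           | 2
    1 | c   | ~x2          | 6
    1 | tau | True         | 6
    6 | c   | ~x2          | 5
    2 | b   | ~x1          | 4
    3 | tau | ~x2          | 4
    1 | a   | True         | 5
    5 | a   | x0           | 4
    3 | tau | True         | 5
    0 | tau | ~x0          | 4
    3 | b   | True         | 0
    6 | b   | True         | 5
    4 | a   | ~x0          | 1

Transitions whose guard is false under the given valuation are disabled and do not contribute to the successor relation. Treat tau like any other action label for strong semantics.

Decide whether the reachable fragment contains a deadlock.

Answer: DEADLOCK-FREE

Working:
Reachable = {0,1,4,5,6}
  0: tau→4  tau→6  [2 out]
  1: a→5  c→6  tau→6  [3 out]
  4: a→1  [1 out]
  5: a→1  [1 out]
  6: b→5  c→5  tau→6  [3 out]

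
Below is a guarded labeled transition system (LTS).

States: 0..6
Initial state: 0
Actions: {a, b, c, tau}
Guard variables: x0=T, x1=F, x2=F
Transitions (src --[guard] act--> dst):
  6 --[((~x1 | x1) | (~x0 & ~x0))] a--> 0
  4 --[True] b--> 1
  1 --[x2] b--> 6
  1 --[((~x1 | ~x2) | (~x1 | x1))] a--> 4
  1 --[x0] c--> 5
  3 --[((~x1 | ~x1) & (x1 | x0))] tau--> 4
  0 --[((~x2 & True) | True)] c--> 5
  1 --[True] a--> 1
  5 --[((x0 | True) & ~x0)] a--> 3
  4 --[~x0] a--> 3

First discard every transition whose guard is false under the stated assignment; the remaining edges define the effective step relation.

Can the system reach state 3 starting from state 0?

Answer: UNREACHABLE

Trace:
After dropping false guards: 7 live edges.
Layer 0: {0}
Layer 1: {5}  now seen {0,5}
R = {0,5}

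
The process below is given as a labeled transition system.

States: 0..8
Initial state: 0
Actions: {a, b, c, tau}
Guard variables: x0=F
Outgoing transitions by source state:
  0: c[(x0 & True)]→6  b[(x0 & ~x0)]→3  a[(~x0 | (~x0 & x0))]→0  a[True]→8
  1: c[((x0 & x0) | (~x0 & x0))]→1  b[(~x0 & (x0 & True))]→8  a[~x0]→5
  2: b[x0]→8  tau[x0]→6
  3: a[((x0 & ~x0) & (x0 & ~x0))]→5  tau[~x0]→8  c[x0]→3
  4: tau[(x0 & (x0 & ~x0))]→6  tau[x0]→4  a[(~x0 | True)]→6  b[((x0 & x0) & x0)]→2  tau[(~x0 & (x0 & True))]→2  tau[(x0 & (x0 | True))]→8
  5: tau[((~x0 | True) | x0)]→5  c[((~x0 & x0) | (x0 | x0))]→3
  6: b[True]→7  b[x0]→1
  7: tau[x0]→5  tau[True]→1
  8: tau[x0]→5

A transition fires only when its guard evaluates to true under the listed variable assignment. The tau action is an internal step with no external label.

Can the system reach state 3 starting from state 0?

After dropping false guards: 8 live edges.
Layer 0: {0}
Layer 1: {8}  total {0,8}
R = {0,8}

Answer: UNREACHABLE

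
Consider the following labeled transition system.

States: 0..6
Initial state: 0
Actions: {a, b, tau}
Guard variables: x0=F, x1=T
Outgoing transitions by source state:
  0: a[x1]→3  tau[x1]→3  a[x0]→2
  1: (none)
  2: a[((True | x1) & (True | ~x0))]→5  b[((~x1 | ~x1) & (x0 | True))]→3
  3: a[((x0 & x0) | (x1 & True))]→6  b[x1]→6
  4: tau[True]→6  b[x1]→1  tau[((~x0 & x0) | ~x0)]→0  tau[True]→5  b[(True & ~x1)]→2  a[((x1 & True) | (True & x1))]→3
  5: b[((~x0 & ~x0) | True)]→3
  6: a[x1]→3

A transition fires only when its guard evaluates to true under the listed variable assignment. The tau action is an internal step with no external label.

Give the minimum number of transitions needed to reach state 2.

BFS to 2:
  L0 = {0}
  L1 = {3}
  L2 = {6}
2 never appears.

Answer: UNREACHABLE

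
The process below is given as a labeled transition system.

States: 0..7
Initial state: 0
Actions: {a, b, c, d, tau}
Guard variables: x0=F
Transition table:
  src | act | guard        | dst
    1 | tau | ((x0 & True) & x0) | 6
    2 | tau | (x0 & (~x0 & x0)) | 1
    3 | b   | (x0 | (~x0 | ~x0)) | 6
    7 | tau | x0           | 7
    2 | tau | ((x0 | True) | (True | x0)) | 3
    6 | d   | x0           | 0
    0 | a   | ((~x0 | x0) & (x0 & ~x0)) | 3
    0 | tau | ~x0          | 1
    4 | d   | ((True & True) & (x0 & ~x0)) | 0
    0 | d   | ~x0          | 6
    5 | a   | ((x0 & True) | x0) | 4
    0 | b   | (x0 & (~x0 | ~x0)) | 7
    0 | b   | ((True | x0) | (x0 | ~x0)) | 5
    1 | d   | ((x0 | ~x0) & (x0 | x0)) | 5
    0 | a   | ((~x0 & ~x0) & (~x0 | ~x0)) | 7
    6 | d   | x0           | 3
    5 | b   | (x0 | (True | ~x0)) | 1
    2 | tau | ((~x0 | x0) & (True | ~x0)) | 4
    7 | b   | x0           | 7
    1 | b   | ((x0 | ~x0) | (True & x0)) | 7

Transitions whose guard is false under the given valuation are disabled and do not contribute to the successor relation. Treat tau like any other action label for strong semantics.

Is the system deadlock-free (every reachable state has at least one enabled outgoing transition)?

Answer: DEADLOCK at state 6

Working:
Reach set: {0,1,5,6,7}
  0: a→7  b→5  d→6  tau→1  [4 out]
  1: b→7  [1 out]
  5: b→1  [1 out]
  6: ∅  [STUCK]
  7: ∅  [STUCK]
trace reaching 6: d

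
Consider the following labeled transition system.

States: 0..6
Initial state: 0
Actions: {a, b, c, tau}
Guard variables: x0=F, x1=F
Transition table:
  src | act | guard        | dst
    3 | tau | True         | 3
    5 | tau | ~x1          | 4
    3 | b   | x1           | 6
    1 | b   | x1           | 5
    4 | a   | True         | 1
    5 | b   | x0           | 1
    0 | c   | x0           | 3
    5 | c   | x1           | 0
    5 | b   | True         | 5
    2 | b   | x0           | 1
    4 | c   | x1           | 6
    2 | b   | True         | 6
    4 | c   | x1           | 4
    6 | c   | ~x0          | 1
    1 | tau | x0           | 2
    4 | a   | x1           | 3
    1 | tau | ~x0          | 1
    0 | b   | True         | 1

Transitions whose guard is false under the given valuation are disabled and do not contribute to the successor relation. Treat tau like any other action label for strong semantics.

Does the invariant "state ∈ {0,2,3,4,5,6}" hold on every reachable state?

Inv-set: {0,2,3,4,5,6}
R = {0,1}
  0: ✓
  1: outside
witness against invariant: b → 1

Answer: INVARIANT VIOLATED at state 1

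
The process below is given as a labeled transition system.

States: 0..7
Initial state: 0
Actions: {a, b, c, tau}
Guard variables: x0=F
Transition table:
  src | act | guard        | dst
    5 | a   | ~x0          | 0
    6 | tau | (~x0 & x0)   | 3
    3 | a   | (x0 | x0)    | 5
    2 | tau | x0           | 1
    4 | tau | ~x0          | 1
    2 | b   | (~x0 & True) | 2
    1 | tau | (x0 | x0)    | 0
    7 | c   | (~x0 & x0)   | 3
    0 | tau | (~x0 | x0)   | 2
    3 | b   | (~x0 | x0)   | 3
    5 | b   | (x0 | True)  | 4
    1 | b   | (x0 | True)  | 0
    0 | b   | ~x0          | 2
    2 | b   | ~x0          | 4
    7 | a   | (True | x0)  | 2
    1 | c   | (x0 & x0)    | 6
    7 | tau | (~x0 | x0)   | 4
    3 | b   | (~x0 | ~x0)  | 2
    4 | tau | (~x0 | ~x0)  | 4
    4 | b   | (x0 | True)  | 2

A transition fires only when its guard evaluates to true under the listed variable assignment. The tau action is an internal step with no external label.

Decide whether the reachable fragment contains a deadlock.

Answer: DEADLOCK-FREE

Analysis:
Reach set: {0,1,2,4}
  0: b→2  tau→2  [2 out]
  1: b→0  [1 out]
  2: b→2  b→4  [2 out]
  4: b→2  tau→1  tau→4  [3 out]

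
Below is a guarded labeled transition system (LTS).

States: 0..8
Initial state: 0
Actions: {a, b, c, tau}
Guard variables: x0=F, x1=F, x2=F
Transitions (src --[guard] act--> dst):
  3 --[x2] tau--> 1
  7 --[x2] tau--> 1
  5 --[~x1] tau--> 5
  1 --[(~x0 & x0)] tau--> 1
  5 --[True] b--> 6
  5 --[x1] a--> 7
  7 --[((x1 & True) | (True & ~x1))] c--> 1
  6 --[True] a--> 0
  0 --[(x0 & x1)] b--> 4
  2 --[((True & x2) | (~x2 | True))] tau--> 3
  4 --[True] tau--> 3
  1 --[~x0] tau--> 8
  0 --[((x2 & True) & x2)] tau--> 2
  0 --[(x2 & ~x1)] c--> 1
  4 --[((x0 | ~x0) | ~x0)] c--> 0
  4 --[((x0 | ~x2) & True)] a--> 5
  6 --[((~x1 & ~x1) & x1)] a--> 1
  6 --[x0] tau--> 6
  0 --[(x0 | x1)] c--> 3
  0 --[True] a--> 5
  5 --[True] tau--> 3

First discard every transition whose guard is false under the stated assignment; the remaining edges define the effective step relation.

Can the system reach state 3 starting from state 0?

After dropping false guards: 11 live edges.
L0 = {0}
L1 = {5}  cumulative {0,5}
L2 = {3,6}  cumulative {0,3,5,6}
Reach set: {0,3,5,6}
trace reaching 3: a·tau

Answer: REACHABLE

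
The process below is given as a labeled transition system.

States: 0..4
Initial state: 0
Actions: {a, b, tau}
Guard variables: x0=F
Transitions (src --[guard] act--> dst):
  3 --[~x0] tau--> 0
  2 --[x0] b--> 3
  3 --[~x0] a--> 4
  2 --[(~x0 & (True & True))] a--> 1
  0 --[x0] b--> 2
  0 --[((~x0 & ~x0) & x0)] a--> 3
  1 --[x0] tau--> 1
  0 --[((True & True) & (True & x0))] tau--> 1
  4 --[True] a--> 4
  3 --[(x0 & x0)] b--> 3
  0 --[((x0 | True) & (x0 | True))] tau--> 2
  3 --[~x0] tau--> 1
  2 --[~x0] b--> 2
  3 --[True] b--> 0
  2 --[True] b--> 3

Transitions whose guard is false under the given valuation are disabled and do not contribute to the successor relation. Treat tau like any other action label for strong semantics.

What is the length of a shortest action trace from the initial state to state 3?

Answer: 2

Trace:
BFS to 3:
  Layer 0: {0}
  Layer 1: {2}
  Layer 2: {1,3}
depth(3)=2, e.g. tau·b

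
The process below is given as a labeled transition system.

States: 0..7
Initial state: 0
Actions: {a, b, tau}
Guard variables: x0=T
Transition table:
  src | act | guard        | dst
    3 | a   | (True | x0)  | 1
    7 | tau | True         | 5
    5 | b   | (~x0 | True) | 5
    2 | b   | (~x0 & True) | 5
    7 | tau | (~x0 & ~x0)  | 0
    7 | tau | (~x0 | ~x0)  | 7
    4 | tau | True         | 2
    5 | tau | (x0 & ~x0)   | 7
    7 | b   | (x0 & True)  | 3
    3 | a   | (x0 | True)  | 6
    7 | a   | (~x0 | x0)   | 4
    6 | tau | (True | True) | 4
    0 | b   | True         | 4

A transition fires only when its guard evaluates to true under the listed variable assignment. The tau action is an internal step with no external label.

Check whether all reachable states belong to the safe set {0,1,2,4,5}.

Inv-set: {0,1,2,4,5}
R = {0,2,4}
  0: ok
  2: ok
  4: ok

Answer: INVARIANT HOLDS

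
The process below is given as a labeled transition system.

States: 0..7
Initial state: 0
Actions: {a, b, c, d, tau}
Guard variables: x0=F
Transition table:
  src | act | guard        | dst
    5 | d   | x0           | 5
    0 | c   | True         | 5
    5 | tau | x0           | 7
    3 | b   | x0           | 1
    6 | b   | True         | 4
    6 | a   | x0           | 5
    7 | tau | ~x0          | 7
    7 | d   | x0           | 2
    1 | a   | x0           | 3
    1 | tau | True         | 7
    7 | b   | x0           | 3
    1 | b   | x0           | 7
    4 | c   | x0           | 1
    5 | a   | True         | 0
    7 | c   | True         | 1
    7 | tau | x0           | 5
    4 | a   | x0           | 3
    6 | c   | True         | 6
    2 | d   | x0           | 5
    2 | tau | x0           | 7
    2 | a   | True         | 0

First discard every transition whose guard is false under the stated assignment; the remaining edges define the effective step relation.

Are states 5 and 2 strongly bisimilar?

Answer: BISIMILAR

Trace:
Refine partition for ~:
  P[0] = {{0,1,2,3,4,5,6,7}}
  P[1] = {{0},{1},{2,5},{3,4},{6},{7}}
Fixed point at round 2; 6 class(es).
class of 5: {2,5}; class of 2: {2,5}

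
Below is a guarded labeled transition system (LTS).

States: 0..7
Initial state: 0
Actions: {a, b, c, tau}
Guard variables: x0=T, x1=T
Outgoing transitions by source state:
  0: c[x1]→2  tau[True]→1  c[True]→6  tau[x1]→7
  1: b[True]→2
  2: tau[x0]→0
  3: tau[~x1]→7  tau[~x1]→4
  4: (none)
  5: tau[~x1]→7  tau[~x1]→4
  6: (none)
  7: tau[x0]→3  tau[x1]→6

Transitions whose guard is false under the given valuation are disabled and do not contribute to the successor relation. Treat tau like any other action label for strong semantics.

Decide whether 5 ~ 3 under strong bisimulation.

Compute ~ classes (split until stable):
  π0 = {{0,1,2,3,4,5,6,7}}
  π1 = {{0},{1},{2,7},{3,4,5,6}}
  π2 = {{0},{1},{2},{3,4,5,6},{7}}
5 equivalence class(es) (converged in 3)
[5]={3,4,5,6}  [3]={3,4,5,6}

Answer: BISIMILAR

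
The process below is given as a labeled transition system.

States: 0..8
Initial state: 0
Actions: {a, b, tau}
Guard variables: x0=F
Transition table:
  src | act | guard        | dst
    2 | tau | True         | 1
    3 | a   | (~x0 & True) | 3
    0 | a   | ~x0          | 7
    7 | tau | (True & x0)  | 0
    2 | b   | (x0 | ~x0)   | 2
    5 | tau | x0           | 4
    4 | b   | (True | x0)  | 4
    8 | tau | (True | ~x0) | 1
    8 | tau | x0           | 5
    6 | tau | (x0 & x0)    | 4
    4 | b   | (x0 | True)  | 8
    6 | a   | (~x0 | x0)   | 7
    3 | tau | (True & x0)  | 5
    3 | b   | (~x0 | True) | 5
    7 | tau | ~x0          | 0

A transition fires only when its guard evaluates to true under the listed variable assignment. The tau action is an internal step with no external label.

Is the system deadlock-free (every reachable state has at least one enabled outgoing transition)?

Reachable = {0,7}
  0: a→7  [1 out]
  7: tau→0  [1 out]

Answer: DEADLOCK-FREE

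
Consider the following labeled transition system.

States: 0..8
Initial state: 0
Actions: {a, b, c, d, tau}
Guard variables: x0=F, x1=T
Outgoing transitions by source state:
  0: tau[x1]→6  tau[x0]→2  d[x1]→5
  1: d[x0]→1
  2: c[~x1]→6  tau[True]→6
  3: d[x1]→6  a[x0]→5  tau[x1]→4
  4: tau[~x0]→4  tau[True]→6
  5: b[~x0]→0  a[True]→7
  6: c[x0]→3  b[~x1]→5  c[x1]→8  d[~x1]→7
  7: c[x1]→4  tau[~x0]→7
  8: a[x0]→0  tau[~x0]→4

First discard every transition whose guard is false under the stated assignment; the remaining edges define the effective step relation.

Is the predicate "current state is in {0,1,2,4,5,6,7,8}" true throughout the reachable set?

Answer: INVARIANT HOLDS

Analysis:
Allowed set {0,1,2,4,5,6,7,8}
R = {0,4,5,6,7,8}
  0: safe
  4: safe
  5: safe
  6: safe
  7: safe
  8: safe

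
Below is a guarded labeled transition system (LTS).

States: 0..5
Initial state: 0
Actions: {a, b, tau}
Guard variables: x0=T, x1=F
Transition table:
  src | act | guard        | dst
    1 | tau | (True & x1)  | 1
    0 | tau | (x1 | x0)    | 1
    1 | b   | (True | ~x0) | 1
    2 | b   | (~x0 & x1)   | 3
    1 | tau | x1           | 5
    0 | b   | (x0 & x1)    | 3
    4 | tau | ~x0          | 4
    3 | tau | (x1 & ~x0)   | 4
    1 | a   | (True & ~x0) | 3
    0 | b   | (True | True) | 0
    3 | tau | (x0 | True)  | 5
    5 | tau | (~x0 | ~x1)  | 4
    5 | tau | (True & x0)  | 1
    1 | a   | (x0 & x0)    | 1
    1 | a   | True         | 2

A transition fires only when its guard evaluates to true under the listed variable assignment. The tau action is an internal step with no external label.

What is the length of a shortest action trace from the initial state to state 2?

Breadth-first toward 2:
  depth 0: {0}
  depth 1: {1}
  depth 2: {2}
2 enters at depth 2; path tau·a

Answer: 2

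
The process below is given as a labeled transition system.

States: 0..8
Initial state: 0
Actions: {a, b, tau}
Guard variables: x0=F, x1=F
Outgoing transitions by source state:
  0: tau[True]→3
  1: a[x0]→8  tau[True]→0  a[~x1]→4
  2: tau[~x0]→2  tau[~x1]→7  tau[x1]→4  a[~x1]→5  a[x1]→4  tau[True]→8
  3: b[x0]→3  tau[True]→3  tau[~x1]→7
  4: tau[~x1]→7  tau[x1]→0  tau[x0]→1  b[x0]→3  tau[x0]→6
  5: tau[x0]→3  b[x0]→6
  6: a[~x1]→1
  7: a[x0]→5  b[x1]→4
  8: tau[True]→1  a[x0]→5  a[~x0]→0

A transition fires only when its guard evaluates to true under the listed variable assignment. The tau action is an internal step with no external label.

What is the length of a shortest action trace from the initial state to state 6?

Answer: UNREACHABLE

Trace:
Breadth-first toward 6:
  Layer 0: {0}
  Layer 1: {3}
  Layer 2: {7}
6 never appears.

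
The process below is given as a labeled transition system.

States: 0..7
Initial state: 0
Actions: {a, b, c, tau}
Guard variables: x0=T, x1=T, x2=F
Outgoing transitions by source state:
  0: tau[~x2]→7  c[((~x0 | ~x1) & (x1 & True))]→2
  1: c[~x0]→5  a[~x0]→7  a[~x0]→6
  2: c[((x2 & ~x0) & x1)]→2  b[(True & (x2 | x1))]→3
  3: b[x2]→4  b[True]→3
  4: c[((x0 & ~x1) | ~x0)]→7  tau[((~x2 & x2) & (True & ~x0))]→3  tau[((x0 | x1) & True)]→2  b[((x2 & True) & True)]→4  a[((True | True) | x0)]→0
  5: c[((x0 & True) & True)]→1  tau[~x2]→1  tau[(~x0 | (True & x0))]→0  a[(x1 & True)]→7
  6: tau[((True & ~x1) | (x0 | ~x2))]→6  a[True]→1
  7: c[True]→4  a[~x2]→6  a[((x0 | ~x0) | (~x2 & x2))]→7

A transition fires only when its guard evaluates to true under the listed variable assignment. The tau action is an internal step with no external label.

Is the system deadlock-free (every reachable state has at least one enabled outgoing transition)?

Answer: DEADLOCK at state 1

Trace:
Reach set: {0,1,2,3,4,6,7}
  0: tau→7  [deg 1]
  1: ∅  [deadlock]
  2: b→3  [deg 1]
  3: b→3  [deg 1]
  4: a→0  tau→2  [deg 2]
  6: a→1  tau→6  [deg 2]
  7: a→6  a→7  c→4  [deg 3]
Path to 1: tau·a·a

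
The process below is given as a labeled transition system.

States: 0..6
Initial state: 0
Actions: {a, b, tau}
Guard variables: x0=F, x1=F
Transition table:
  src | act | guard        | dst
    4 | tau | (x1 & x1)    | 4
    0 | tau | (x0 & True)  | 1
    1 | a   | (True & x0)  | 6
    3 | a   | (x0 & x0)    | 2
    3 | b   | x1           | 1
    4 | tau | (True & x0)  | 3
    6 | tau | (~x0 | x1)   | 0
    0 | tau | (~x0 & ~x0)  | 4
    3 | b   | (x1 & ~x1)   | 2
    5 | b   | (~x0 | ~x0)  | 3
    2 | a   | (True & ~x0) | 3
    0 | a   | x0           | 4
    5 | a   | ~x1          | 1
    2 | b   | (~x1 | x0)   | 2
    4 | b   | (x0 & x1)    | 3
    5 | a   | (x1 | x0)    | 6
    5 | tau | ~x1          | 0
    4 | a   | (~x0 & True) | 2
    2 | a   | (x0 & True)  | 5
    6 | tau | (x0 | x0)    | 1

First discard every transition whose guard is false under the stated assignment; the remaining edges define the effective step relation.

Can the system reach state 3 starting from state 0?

8 transition(s) survive guard evaluation.
L0 = {0}
L1 = {4}  now seen {0,4}
L2 = {2}  now seen {0,2,4}
L3 = {3}  now seen {0,2,3,4}
R = {0,2,3,4}
witness 3: tau·a·a

Answer: REACHABLE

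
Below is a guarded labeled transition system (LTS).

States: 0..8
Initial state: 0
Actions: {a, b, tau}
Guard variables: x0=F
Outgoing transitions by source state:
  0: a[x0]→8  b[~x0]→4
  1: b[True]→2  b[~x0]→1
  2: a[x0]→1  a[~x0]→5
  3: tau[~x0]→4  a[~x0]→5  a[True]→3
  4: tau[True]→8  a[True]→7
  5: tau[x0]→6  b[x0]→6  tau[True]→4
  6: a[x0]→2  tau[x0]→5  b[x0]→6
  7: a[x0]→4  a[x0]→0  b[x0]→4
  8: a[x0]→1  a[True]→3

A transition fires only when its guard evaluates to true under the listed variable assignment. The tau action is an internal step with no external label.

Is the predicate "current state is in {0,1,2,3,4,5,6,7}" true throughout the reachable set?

Inv-set: {0,1,2,3,4,5,6,7}
Reachable = {0,3,4,5,7,8}
  0: ok
  3: ok
  4: ok
  5: ok
  7: ok
  8: outside
witness against invariant: b·tau → 8

Answer: INVARIANT VIOLATED at state 8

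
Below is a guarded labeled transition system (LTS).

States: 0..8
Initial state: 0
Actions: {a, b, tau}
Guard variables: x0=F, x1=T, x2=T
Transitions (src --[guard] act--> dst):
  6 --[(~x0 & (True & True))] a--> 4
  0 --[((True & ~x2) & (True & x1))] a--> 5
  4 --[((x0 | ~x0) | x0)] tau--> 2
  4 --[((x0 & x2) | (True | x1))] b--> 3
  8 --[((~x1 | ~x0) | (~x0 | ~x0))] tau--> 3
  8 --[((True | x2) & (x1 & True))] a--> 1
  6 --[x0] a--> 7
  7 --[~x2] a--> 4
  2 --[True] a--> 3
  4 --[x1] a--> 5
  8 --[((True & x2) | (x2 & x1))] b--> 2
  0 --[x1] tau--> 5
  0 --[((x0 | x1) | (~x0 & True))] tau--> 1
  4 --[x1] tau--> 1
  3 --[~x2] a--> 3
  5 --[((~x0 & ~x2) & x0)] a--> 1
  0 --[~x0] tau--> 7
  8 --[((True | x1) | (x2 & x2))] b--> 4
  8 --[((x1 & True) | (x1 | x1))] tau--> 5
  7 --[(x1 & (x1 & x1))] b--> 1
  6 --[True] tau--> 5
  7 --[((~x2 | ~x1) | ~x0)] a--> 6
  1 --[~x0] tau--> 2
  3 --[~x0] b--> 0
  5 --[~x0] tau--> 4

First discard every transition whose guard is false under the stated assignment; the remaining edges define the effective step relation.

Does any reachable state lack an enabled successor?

Answer: DEADLOCK-FREE

Analysis:
R = {0,1,2,3,4,5,6,7}
  0: tau→1  tau→5  tau→7  [3 out]
  1: tau→2  [1 out]
  2: a→3  [1 out]
  3: b→0  [1 out]
  4: a→5  b→3  tau→1  tau→2  [4 out]
  5: tau→4  [1 out]
  6: a→4  tau→5  [2 out]
  7: a→6  b→1  [2 out]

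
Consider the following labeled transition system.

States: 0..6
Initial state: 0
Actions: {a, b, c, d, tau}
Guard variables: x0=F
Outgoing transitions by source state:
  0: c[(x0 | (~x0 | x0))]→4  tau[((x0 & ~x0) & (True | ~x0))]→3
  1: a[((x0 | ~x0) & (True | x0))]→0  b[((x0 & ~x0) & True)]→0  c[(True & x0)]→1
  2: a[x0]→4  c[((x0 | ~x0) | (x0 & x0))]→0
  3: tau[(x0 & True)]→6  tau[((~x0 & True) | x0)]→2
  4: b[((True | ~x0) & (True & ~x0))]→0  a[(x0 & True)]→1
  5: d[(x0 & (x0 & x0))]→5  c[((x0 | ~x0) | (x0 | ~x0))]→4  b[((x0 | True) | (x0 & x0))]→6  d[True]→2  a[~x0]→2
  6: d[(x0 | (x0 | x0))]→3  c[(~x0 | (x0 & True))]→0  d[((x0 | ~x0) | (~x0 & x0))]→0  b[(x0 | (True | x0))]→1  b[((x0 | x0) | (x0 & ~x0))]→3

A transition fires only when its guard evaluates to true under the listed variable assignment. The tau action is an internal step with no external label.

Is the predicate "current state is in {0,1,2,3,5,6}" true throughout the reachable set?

Answer: INVARIANT VIOLATED at state 4

Analysis:
Inv-set: {0,1,2,3,5,6}
Reach set: {0,4}
  0: ✓
  4: VIOLATES
reach 4 via c — violates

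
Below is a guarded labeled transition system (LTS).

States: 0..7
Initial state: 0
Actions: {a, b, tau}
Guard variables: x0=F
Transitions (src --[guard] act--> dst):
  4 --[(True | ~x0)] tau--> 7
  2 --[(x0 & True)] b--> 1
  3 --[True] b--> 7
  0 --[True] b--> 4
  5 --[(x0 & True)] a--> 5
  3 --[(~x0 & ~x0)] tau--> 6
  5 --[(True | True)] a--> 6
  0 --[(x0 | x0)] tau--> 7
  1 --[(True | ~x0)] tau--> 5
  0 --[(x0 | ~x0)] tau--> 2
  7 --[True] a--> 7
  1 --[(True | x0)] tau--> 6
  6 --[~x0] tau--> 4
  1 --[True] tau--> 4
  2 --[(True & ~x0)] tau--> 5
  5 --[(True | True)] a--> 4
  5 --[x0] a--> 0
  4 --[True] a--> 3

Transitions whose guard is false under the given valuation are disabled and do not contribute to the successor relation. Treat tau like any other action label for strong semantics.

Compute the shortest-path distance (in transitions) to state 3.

Answer: 2

Analysis:
Layered search for 3:
  depth 0: {0}
  depth 1: {2,4}
  depth 2: {3,5,7}
first hit 3 at d=2 via b·a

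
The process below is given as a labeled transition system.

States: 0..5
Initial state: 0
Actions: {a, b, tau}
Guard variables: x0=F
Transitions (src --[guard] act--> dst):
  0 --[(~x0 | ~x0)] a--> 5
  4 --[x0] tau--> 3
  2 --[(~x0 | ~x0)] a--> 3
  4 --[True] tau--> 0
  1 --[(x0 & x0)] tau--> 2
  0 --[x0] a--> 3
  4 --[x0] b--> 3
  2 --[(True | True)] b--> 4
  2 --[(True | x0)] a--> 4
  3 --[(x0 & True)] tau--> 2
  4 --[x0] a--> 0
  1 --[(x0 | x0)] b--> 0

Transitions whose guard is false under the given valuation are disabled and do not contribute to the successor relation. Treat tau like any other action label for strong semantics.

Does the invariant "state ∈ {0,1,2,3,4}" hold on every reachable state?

Answer: INVARIANT VIOLATED at state 5

Trace:
Safe = {0,1,2,3,4}
Reachable = {0,5}
  0: safe
  5: outside
reach 5 via a — violates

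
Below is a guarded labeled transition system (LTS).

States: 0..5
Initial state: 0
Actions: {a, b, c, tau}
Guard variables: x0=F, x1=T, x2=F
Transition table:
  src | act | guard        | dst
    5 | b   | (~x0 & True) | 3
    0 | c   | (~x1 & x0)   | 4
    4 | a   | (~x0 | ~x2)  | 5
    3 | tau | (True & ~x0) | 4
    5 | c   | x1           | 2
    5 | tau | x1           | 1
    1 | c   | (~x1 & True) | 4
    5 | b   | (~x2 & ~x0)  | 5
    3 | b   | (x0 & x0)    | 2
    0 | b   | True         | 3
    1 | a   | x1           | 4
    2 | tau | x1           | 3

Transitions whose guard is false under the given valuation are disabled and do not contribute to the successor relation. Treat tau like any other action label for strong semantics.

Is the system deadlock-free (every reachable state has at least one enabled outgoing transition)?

Answer: DEADLOCK-FREE

Analysis:
R = {0,1,2,3,4,5}
  0: b→3  [deg 1]
  1: a→4  [deg 1]
  2: tau→3  [deg 1]
  3: tau→4  [deg 1]
  4: a→5  [deg 1]
  5: b→3  b→5  c→2  tau→1  [deg 4]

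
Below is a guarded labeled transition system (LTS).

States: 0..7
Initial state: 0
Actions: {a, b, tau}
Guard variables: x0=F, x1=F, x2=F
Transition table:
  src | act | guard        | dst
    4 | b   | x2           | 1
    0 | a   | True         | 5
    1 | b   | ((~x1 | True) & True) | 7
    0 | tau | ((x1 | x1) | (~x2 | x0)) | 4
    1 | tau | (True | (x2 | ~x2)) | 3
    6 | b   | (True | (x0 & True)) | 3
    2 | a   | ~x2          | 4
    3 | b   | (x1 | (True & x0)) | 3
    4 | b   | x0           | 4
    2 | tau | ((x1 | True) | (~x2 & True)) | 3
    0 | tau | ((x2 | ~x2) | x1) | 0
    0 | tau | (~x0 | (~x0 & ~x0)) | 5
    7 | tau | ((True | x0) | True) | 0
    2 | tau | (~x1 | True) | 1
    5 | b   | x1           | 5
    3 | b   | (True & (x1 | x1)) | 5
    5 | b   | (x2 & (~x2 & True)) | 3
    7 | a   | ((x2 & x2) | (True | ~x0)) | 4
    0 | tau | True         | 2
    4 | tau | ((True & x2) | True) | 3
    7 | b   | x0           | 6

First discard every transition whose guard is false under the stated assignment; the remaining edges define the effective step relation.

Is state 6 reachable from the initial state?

Answer: UNREACHABLE

Trace:
14 transition(s) survive guard evaluation.
Layer 0: {0}
Layer 1: {2,4,5}  now seen {0,2,4,5}
Layer 2: {1,3}  now seen {0,1,2,3,4,5}
Layer 3: {7}  now seen {0,1,2,3,4,5,7}
R = {0,1,2,3,4,5,7}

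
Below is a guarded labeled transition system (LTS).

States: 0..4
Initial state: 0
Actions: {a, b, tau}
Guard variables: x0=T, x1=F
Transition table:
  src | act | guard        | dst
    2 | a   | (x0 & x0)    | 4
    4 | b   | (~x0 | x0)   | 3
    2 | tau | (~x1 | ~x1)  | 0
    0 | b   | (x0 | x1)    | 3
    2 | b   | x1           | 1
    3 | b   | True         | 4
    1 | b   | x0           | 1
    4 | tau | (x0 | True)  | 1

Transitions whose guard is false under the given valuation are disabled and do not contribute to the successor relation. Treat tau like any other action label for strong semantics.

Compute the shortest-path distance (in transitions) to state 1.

BFS to 1:
  Layer 0: {0}
  Layer 1: {3}
  Layer 2: {4}
  Layer 3: {1}
first hit 1 at d=3 via b·b·tau

Answer: 3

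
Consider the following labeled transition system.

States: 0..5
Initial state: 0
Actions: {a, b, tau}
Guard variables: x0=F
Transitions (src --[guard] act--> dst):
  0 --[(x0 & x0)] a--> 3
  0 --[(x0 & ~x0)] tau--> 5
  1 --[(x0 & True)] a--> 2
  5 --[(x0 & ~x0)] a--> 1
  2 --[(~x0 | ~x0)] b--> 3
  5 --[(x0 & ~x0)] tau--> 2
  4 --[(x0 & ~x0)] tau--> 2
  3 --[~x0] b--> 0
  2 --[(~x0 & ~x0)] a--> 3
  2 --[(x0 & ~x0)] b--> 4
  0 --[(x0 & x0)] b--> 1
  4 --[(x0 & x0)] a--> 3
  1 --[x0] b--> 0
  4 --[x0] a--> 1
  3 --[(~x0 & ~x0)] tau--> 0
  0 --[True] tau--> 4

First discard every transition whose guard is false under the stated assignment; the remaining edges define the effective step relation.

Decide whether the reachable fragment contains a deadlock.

Reachable = {0,4}
  0: tau→4  [1 exit(s)]
  4: ∅  [STUCK]
witness 4: tau

Answer: DEADLOCK at state 4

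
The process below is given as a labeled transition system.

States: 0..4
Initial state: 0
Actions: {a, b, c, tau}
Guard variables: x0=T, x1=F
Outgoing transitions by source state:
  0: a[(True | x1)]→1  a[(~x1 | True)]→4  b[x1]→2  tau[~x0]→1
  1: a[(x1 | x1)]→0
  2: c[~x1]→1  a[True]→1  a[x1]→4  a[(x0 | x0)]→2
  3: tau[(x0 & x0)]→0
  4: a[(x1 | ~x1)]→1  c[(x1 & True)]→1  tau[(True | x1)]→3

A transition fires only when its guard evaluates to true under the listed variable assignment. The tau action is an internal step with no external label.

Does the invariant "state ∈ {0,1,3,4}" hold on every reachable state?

Allowed set {0,1,3,4}
Reachable = {0,1,3,4}
  0: ✓
  1: ✓
  3: ✓
  4: ✓

Answer: INVARIANT HOLDS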